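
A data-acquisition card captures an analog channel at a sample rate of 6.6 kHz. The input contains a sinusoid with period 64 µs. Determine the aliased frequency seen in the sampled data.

2.425 kHz

T = 64 µs → f = 1/T = 15.625 kHz.
15.625 kHz mod fs = 2.425 kHz.
2.425 kHz ≤ fs/2 = 3.3 kHz, appears at 2.425 kHz.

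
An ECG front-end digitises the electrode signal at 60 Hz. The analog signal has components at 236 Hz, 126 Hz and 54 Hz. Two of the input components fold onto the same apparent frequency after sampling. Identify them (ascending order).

fs/2 = 30 Hz.
236 Hz mod fs = 56 Hz.
56 Hz > fs/2 = 30 Hz, folds to fs − 56 Hz = 4 Hz.
126 Hz mod fs = 6 Hz.
6 Hz ≤ fs/2 = 30 Hz, appears at 6 Hz.
54 Hz > fs/2 = 30 Hz, folds to fs − 54 Hz = 6 Hz.
54 Hz and 126 Hz both map to 6 Hz.

54 Hz, 126 Hz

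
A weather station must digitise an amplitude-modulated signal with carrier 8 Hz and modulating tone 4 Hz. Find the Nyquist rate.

24 Hz

AM sidebands sit at fc ± fm = 4 Hz and 12 Hz.
Highest-frequency component: 12 Hz.
Nyquist rate = 2 × 12 Hz = 24 Hz.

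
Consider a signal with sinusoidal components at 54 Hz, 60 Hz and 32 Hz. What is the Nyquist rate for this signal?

120 Hz

Highest-frequency component: 60 Hz.
Nyquist rate = 2 × 60 Hz = 120 Hz.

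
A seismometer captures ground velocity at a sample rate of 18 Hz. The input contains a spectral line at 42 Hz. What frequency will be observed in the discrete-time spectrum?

6 Hz

42 Hz mod fs = 6 Hz.
6 Hz ≤ fs/2 = 9 Hz, appears at 6 Hz.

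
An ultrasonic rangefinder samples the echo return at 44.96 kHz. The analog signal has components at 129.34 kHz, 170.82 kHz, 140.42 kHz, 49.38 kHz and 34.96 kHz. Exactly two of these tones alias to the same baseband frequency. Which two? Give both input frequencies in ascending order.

fs/2 = 22.48 kHz.
129.34 kHz mod fs = 39.42 kHz.
39.42 kHz > fs/2 = 22.48 kHz, folds to fs − 39.42 kHz = 5.54 kHz.
170.82 kHz mod fs = 35.94 kHz.
35.94 kHz > fs/2 = 22.48 kHz, folds to fs − 35.94 kHz = 9.02 kHz.
140.42 kHz mod fs = 5.54 kHz.
5.54 kHz ≤ fs/2 = 22.48 kHz, appears at 5.54 kHz.
49.38 kHz mod fs = 4.42 kHz.
4.42 kHz ≤ fs/2 = 22.48 kHz, appears at 4.42 kHz.
34.96 kHz > fs/2 = 22.48 kHz, folds to fs − 34.96 kHz = 10 kHz.
129.34 kHz and 140.42 kHz both map to 5.54 kHz.

129.34 kHz, 140.42 kHz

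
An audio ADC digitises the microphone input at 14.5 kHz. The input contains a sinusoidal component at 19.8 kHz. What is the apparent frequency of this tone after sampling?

19.8 kHz mod fs = 5.3 kHz.
5.3 kHz ≤ fs/2 = 7.25 kHz, appears at 5.3 kHz.

5.3 kHz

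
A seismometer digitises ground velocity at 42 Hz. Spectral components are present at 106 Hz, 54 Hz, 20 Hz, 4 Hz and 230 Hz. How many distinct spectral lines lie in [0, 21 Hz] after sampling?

3

fs/2 = 21 Hz.
106 Hz mod fs = 22 Hz.
22 Hz > fs/2 = 21 Hz, folds to fs − 22 Hz = 20 Hz.
54 Hz mod fs = 12 Hz.
12 Hz ≤ fs/2 = 21 Hz, appears at 12 Hz.
20 Hz ≤ fs/2 = 21 Hz, passes unchanged.
4 Hz ≤ fs/2 = 21 Hz, passes unchanged.
230 Hz mod fs = 20 Hz.
20 Hz ≤ fs/2 = 21 Hz, appears at 20 Hz.
Distinct values: {4 Hz, 12 Hz, 20 Hz} → 3.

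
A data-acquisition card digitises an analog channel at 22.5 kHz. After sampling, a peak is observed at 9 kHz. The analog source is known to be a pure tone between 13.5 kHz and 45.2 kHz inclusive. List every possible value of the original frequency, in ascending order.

Frequencies that alias to 9 kHz are k·fs ± 9 kHz for integer k ≥ 0.
k=0: 9 kHz.
k=1: 13.5 kHz, 31.5 kHz.
k=2: 36 kHz, 54 kHz.
k=3: 58.5 kHz, 76.5 kHz.
Within [13.5 kHz, 45.2 kHz]: 13.5 kHz, 31.5 kHz, 36 kHz.

13.5 kHz, 31.5 kHz, 36 kHz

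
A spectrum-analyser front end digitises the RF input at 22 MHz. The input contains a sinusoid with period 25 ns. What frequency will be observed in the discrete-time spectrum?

4 MHz

T = 25 ns → f = 1/T = 40 MHz.
40 MHz mod fs = 18 MHz.
18 MHz > fs/2 = 11 MHz, folds to fs − 18 MHz = 4 MHz.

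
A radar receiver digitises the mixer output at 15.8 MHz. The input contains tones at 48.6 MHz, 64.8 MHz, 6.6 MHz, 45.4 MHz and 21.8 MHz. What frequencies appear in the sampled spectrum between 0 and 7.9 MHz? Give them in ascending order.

fs/2 = 7.9 MHz.
48.6 MHz mod fs = 1.2 MHz.
1.2 MHz ≤ fs/2 = 7.9 MHz, appears at 1.2 MHz.
64.8 MHz mod fs = 1.6 MHz.
1.6 MHz ≤ fs/2 = 7.9 MHz, appears at 1.6 MHz.
6.6 MHz ≤ fs/2 = 7.9 MHz, passes unchanged.
45.4 MHz mod fs = 13.8 MHz.
13.8 MHz > fs/2 = 7.9 MHz, folds to fs − 13.8 MHz = 2 MHz.
21.8 MHz mod fs = 6 MHz.
6 MHz ≤ fs/2 = 7.9 MHz, appears at 6 MHz.
Distinct values: {1.2 MHz, 1.6 MHz, 2 MHz, 6 MHz, 6.6 MHz}.

1.2 MHz, 1.6 MHz, 2 MHz, 6 MHz, 6.6 MHz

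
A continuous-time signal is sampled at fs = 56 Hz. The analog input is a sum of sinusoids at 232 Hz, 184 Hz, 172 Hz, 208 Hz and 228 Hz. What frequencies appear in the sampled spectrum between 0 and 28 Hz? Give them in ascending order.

4 Hz, 8 Hz, 16 Hz

fs/2 = 28 Hz.
232 Hz mod fs = 8 Hz.
8 Hz ≤ fs/2 = 28 Hz, appears at 8 Hz.
184 Hz mod fs = 16 Hz.
16 Hz ≤ fs/2 = 28 Hz, appears at 16 Hz.
172 Hz mod fs = 4 Hz.
4 Hz ≤ fs/2 = 28 Hz, appears at 4 Hz.
208 Hz mod fs = 40 Hz.
40 Hz > fs/2 = 28 Hz, folds to fs − 40 Hz = 16 Hz.
228 Hz mod fs = 4 Hz.
4 Hz ≤ fs/2 = 28 Hz, appears at 4 Hz.
Distinct values: {4 Hz, 8 Hz, 16 Hz}.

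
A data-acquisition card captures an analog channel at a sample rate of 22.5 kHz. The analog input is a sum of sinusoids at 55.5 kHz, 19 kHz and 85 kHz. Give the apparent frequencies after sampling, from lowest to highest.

fs/2 = 11.25 kHz.
55.5 kHz mod fs = 10.5 kHz.
10.5 kHz ≤ fs/2 = 11.25 kHz, appears at 10.5 kHz.
19 kHz > fs/2 = 11.25 kHz, folds to fs − 19 kHz = 3.5 kHz.
85 kHz mod fs = 17.5 kHz.
17.5 kHz > fs/2 = 11.25 kHz, folds to fs − 17.5 kHz = 5 kHz.
Distinct values: {3.5 kHz, 5 kHz, 10.5 kHz}.

3.5 kHz, 5 kHz, 10.5 kHz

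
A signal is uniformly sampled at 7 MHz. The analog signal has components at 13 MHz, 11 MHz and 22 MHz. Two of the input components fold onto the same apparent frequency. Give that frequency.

fs/2 = 3.5 MHz.
13 MHz mod fs = 6 MHz.
6 MHz > fs/2 = 3.5 MHz, folds to fs − 6 MHz = 1 MHz.
11 MHz mod fs = 4 MHz.
4 MHz > fs/2 = 3.5 MHz, folds to fs − 4 MHz = 3 MHz.
22 MHz mod fs = 1 MHz.
1 MHz ≤ fs/2 = 3.5 MHz, appears at 1 MHz.
13 MHz and 22 MHz both map to 1 MHz.

1 MHz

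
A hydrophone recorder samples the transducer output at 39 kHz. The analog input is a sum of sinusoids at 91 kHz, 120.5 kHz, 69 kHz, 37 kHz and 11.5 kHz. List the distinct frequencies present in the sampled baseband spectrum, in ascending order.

2 kHz, 3.5 kHz, 9 kHz, 11.5 kHz, 13 kHz

fs/2 = 19.5 kHz.
91 kHz mod fs = 13 kHz.
13 kHz ≤ fs/2 = 19.5 kHz, appears at 13 kHz.
120.5 kHz mod fs = 3.5 kHz.
3.5 kHz ≤ fs/2 = 19.5 kHz, appears at 3.5 kHz.
69 kHz mod fs = 30 kHz.
30 kHz > fs/2 = 19.5 kHz, folds to fs − 30 kHz = 9 kHz.
37 kHz > fs/2 = 19.5 kHz, folds to fs − 37 kHz = 2 kHz.
11.5 kHz ≤ fs/2 = 19.5 kHz, passes unchanged.
Distinct values: {2 kHz, 3.5 kHz, 9 kHz, 11.5 kHz, 13 kHz}.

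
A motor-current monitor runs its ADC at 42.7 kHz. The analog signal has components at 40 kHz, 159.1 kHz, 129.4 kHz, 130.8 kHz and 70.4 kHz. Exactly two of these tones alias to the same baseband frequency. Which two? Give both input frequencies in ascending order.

fs/2 = 21.35 kHz.
40 kHz > fs/2 = 21.35 kHz, folds to fs − 40 kHz = 2.7 kHz.
159.1 kHz mod fs = 31 kHz.
31 kHz > fs/2 = 21.35 kHz, folds to fs − 31 kHz = 11.7 kHz.
129.4 kHz mod fs = 1.3 kHz.
1.3 kHz ≤ fs/2 = 21.35 kHz, appears at 1.3 kHz.
130.8 kHz mod fs = 2.7 kHz.
2.7 kHz ≤ fs/2 = 21.35 kHz, appears at 2.7 kHz.
70.4 kHz mod fs = 27.7 kHz.
27.7 kHz > fs/2 = 21.35 kHz, folds to fs − 27.7 kHz = 15 kHz.
40 kHz and 130.8 kHz both map to 2.7 kHz.

40 kHz, 130.8 kHz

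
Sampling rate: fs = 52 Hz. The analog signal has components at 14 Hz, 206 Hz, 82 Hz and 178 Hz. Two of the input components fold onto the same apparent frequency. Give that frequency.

22 Hz

fs/2 = 26 Hz.
14 Hz ≤ fs/2 = 26 Hz, passes unchanged.
206 Hz mod fs = 50 Hz.
50 Hz > fs/2 = 26 Hz, folds to fs − 50 Hz = 2 Hz.
82 Hz mod fs = 30 Hz.
30 Hz > fs/2 = 26 Hz, folds to fs − 30 Hz = 22 Hz.
178 Hz mod fs = 22 Hz.
22 Hz ≤ fs/2 = 26 Hz, appears at 22 Hz.
82 Hz and 178 Hz both map to 22 Hz.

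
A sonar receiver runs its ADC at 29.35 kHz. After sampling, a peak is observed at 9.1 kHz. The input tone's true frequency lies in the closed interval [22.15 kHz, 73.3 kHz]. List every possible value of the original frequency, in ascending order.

Frequencies that alias to 9.1 kHz are k·fs ± 9.1 kHz for integer k ≥ 0.
k=0: 9.1 kHz.
k=1: 20.25 kHz, 38.45 kHz.
k=2: 49.6 kHz, 67.8 kHz.
k=3: 78.95 kHz, 97.15 kHz.
Within [22.15 kHz, 73.3 kHz]: 38.45 kHz, 49.6 kHz, 67.8 kHz.

38.45 kHz, 49.6 kHz, 67.8 kHz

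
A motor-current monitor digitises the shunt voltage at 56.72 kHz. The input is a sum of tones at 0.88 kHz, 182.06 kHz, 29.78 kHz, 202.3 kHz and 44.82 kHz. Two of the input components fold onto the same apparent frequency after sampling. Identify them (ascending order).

fs/2 = 28.36 kHz.
0.88 kHz ≤ fs/2 = 28.36 kHz, passes unchanged.
182.06 kHz mod fs = 11.9 kHz.
11.9 kHz ≤ fs/2 = 28.36 kHz, appears at 11.9 kHz.
29.78 kHz > fs/2 = 28.36 kHz, folds to fs − 29.78 kHz = 26.94 kHz.
202.3 kHz mod fs = 32.14 kHz.
32.14 kHz > fs/2 = 28.36 kHz, folds to fs − 32.14 kHz = 24.58 kHz.
44.82 kHz > fs/2 = 28.36 kHz, folds to fs − 44.82 kHz = 11.9 kHz.
44.82 kHz and 182.06 kHz both map to 11.9 kHz.

44.82 kHz, 182.06 kHz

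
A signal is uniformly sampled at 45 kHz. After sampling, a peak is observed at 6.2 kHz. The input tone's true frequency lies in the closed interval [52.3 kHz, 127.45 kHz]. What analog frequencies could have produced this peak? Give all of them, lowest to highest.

83.8 kHz, 96.2 kHz

Frequencies that alias to 6.2 kHz are k·fs ± 6.2 kHz for integer k ≥ 0.
k=0: 6.2 kHz.
k=1: 38.8 kHz, 51.2 kHz.
k=2: 83.8 kHz, 96.2 kHz.
k=3: 128.8 kHz, 141.2 kHz.
Within [52.3 kHz, 127.45 kHz]: 83.8 kHz, 96.2 kHz.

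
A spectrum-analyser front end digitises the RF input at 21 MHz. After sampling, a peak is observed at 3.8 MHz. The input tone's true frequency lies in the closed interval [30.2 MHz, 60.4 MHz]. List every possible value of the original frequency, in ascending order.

38.2 MHz, 45.8 MHz, 59.2 MHz

Frequencies that alias to 3.8 MHz are k·fs ± 3.8 MHz for integer k ≥ 0.
k=0: 3.8 MHz.
k=1: 17.2 MHz, 24.8 MHz.
k=2: 38.2 MHz, 45.8 MHz.
k=3: 59.2 MHz, 66.8 MHz.
k=4: 80.2 MHz, 87.8 MHz.
Within [30.2 MHz, 60.4 MHz]: 38.2 MHz, 45.8 MHz, 59.2 MHz.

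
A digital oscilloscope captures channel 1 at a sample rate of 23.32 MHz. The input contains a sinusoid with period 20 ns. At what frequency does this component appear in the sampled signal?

3.36 MHz

T = 20 ns → f = 1/T = 50 MHz.
50 MHz mod fs = 3.36 MHz.
3.36 MHz ≤ fs/2 = 11.66 MHz, appears at 3.36 MHz.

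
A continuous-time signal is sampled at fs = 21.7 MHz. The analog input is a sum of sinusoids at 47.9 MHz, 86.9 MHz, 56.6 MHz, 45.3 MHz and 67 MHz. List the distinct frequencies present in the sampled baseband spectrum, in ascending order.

fs/2 = 10.85 MHz.
47.9 MHz mod fs = 4.5 MHz.
4.5 MHz ≤ fs/2 = 10.85 MHz, appears at 4.5 MHz.
86.9 MHz mod fs = 0.1 MHz.
0.1 MHz ≤ fs/2 = 10.85 MHz, appears at 0.1 MHz.
56.6 MHz mod fs = 13.2 MHz.
13.2 MHz > fs/2 = 10.85 MHz, folds to fs − 13.2 MHz = 8.5 MHz.
45.3 MHz mod fs = 1.9 MHz.
1.9 MHz ≤ fs/2 = 10.85 MHz, appears at 1.9 MHz.
67 MHz mod fs = 1.9 MHz.
1.9 MHz ≤ fs/2 = 10.85 MHz, appears at 1.9 MHz.
Distinct values: {0.1 MHz, 1.9 MHz, 4.5 MHz, 8.5 MHz}.

0.1 MHz, 1.9 MHz, 4.5 MHz, 8.5 MHz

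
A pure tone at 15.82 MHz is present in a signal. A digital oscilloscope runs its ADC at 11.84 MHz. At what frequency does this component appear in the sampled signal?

3.98 MHz

15.82 MHz mod fs = 3.98 MHz.
3.98 MHz ≤ fs/2 = 5.92 MHz, appears at 3.98 MHz.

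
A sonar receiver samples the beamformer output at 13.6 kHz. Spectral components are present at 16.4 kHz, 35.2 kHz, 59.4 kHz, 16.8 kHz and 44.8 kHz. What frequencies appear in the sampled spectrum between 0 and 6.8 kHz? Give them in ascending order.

2.8 kHz, 3.2 kHz, 4 kHz, 5 kHz, 5.6 kHz

fs/2 = 6.8 kHz.
16.4 kHz mod fs = 2.8 kHz.
2.8 kHz ≤ fs/2 = 6.8 kHz, appears at 2.8 kHz.
35.2 kHz mod fs = 8 kHz.
8 kHz > fs/2 = 6.8 kHz, folds to fs − 8 kHz = 5.6 kHz.
59.4 kHz mod fs = 5 kHz.
5 kHz ≤ fs/2 = 6.8 kHz, appears at 5 kHz.
16.8 kHz mod fs = 3.2 kHz.
3.2 kHz ≤ fs/2 = 6.8 kHz, appears at 3.2 kHz.
44.8 kHz mod fs = 4 kHz.
4 kHz ≤ fs/2 = 6.8 kHz, appears at 4 kHz.
Distinct values: {2.8 kHz, 3.2 kHz, 4 kHz, 5 kHz, 5.6 kHz}.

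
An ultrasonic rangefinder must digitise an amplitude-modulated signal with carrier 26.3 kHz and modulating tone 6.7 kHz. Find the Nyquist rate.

AM sidebands sit at fc ± fm = 19.6 kHz and 33 kHz.
Highest-frequency component: 33 kHz.
Nyquist rate = 2 × 33 kHz = 66 kHz.

66 kHz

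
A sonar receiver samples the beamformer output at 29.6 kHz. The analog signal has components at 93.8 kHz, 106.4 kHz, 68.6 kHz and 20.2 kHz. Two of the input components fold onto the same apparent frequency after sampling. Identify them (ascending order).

fs/2 = 14.8 kHz.
93.8 kHz mod fs = 5 kHz.
5 kHz ≤ fs/2 = 14.8 kHz, appears at 5 kHz.
106.4 kHz mod fs = 17.6 kHz.
17.6 kHz > fs/2 = 14.8 kHz, folds to fs − 17.6 kHz = 12 kHz.
68.6 kHz mod fs = 9.4 kHz.
9.4 kHz ≤ fs/2 = 14.8 kHz, appears at 9.4 kHz.
20.2 kHz > fs/2 = 14.8 kHz, folds to fs − 20.2 kHz = 9.4 kHz.
20.2 kHz and 68.6 kHz both map to 9.4 kHz.

20.2 kHz, 68.6 kHz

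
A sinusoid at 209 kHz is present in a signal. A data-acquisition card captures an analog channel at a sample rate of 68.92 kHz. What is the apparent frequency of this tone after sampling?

2.24 kHz

209 kHz mod fs = 2.24 kHz.
2.24 kHz ≤ fs/2 = 34.46 kHz, appears at 2.24 kHz.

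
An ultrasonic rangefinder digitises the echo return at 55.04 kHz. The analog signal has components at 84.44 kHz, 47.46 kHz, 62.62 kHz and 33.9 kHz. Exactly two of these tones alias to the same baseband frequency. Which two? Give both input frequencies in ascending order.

47.46 kHz, 62.62 kHz

fs/2 = 27.52 kHz.
84.44 kHz mod fs = 29.4 kHz.
29.4 kHz > fs/2 = 27.52 kHz, folds to fs − 29.4 kHz = 25.64 kHz.
47.46 kHz > fs/2 = 27.52 kHz, folds to fs − 47.46 kHz = 7.58 kHz.
62.62 kHz mod fs = 7.58 kHz.
7.58 kHz ≤ fs/2 = 27.52 kHz, appears at 7.58 kHz.
33.9 kHz > fs/2 = 27.52 kHz, folds to fs − 33.9 kHz = 21.14 kHz.
47.46 kHz and 62.62 kHz both map to 7.58 kHz.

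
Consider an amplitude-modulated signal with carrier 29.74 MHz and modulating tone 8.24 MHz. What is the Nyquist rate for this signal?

75.96 MHz

AM sidebands sit at fc ± fm = 21.5 MHz and 37.98 MHz.
Highest-frequency component: 37.98 MHz.
Nyquist rate = 2 × 37.98 MHz = 75.96 MHz.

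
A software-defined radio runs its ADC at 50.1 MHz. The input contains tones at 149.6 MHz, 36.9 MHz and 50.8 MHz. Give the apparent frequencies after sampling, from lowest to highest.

0.7 MHz, 13.2 MHz

fs/2 = 25.05 MHz.
149.6 MHz mod fs = 49.4 MHz.
49.4 MHz > fs/2 = 25.05 MHz, folds to fs − 49.4 MHz = 0.7 MHz.
36.9 MHz > fs/2 = 25.05 MHz, folds to fs − 36.9 MHz = 13.2 MHz.
50.8 MHz mod fs = 0.7 MHz.
0.7 MHz ≤ fs/2 = 25.05 MHz, appears at 0.7 MHz.
Distinct values: {0.7 MHz, 13.2 MHz}.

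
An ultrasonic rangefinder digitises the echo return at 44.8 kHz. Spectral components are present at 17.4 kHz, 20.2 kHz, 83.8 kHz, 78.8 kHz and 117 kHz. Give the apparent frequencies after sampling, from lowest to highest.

fs/2 = 22.4 kHz.
17.4 kHz ≤ fs/2 = 22.4 kHz, passes unchanged.
20.2 kHz ≤ fs/2 = 22.4 kHz, passes unchanged.
83.8 kHz mod fs = 39 kHz.
39 kHz > fs/2 = 22.4 kHz, folds to fs − 39 kHz = 5.8 kHz.
78.8 kHz mod fs = 34 kHz.
34 kHz > fs/2 = 22.4 kHz, folds to fs − 34 kHz = 10.8 kHz.
117 kHz mod fs = 27.4 kHz.
27.4 kHz > fs/2 = 22.4 kHz, folds to fs − 27.4 kHz = 17.4 kHz.
Distinct values: {5.8 kHz, 10.8 kHz, 17.4 kHz, 20.2 kHz}.

5.8 kHz, 10.8 kHz, 17.4 kHz, 20.2 kHz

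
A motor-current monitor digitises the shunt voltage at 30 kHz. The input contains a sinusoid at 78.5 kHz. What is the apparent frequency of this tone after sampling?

78.5 kHz mod fs = 18.5 kHz.
18.5 kHz > fs/2 = 15 kHz, folds to fs − 18.5 kHz = 11.5 kHz.

11.5 kHz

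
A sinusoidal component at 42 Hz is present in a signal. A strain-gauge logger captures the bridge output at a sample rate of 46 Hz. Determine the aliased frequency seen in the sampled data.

42 Hz > fs/2 = 23 Hz, folds to fs − 42 Hz = 4 Hz.

4 Hz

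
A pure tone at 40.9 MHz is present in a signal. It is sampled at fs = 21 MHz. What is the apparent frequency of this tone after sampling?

1.1 MHz

40.9 MHz mod fs = 19.9 MHz.
19.9 MHz > fs/2 = 10.5 MHz, folds to fs − 19.9 MHz = 1.1 MHz.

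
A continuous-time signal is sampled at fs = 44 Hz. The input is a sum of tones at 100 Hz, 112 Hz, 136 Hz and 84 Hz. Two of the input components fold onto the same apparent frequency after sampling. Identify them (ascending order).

84 Hz, 136 Hz

fs/2 = 22 Hz.
100 Hz mod fs = 12 Hz.
12 Hz ≤ fs/2 = 22 Hz, appears at 12 Hz.
112 Hz mod fs = 24 Hz.
24 Hz > fs/2 = 22 Hz, folds to fs − 24 Hz = 20 Hz.
136 Hz mod fs = 4 Hz.
4 Hz ≤ fs/2 = 22 Hz, appears at 4 Hz.
84 Hz mod fs = 40 Hz.
40 Hz > fs/2 = 22 Hz, folds to fs − 40 Hz = 4 Hz.
84 Hz and 136 Hz both map to 4 Hz.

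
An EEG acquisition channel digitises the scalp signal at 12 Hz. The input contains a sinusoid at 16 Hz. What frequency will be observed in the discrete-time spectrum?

16 Hz mod fs = 4 Hz.
4 Hz ≤ fs/2 = 6 Hz, appears at 4 Hz.

4 Hz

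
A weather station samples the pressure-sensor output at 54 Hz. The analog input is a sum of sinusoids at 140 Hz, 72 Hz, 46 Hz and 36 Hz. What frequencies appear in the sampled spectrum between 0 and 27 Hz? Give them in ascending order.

fs/2 = 27 Hz.
140 Hz mod fs = 32 Hz.
32 Hz > fs/2 = 27 Hz, folds to fs − 32 Hz = 22 Hz.
72 Hz mod fs = 18 Hz.
18 Hz ≤ fs/2 = 27 Hz, appears at 18 Hz.
46 Hz > fs/2 = 27 Hz, folds to fs − 46 Hz = 8 Hz.
36 Hz > fs/2 = 27 Hz, folds to fs − 36 Hz = 18 Hz.
Distinct values: {8 Hz, 18 Hz, 22 Hz}.

8 Hz, 18 Hz, 22 Hz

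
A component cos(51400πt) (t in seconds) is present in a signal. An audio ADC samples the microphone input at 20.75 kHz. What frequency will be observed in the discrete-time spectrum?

4.95 kHz

ω = 51400π rad/s → f = ω/(2π) = 25700 Hz = 25.7 kHz.
25.7 kHz mod fs = 4.95 kHz.
4.95 kHz ≤ fs/2 = 10.375 kHz, appears at 4.95 kHz.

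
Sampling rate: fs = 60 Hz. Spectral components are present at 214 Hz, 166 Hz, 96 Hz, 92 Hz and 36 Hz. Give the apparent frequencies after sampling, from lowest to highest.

14 Hz, 24 Hz, 26 Hz, 28 Hz

fs/2 = 30 Hz.
214 Hz mod fs = 34 Hz.
34 Hz > fs/2 = 30 Hz, folds to fs − 34 Hz = 26 Hz.
166 Hz mod fs = 46 Hz.
46 Hz > fs/2 = 30 Hz, folds to fs − 46 Hz = 14 Hz.
96 Hz mod fs = 36 Hz.
36 Hz > fs/2 = 30 Hz, folds to fs − 36 Hz = 24 Hz.
92 Hz mod fs = 32 Hz.
32 Hz > fs/2 = 30 Hz, folds to fs − 32 Hz = 28 Hz.
36 Hz > fs/2 = 30 Hz, folds to fs − 36 Hz = 24 Hz.
Distinct values: {14 Hz, 24 Hz, 26 Hz, 28 Hz}.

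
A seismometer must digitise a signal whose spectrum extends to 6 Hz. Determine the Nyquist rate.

Nyquist rate = 2 × 6 Hz = 12 Hz.

12 Hz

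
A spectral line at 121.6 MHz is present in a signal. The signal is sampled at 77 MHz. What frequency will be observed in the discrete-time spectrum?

32.4 MHz

121.6 MHz mod fs = 44.6 MHz.
44.6 MHz > fs/2 = 38.5 MHz, folds to fs − 44.6 MHz = 32.4 MHz.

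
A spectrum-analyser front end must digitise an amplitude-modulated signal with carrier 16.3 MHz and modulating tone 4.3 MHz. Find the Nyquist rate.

AM sidebands sit at fc ± fm = 12 MHz and 20.6 MHz.
Highest-frequency component: 20.6 MHz.
Nyquist rate = 2 × 20.6 MHz = 41.2 MHz.

41.2 MHz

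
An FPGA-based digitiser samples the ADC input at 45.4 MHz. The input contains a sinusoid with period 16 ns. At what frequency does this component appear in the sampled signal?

17.1 MHz

T = 16 ns → f = 1/T = 62.5 MHz.
62.5 MHz mod fs = 17.1 MHz.
17.1 MHz ≤ fs/2 = 22.7 MHz, appears at 17.1 MHz.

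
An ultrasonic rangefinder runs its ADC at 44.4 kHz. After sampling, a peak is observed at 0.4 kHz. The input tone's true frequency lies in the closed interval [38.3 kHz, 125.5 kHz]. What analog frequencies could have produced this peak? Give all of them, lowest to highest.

44 kHz, 44.8 kHz, 88.4 kHz, 89.2 kHz

Frequencies that alias to 0.4 kHz are k·fs ± 0.4 kHz for integer k ≥ 0.
k=0: 0.4 kHz.
k=1: 44 kHz, 44.8 kHz.
k=2: 88.4 kHz, 89.2 kHz.
k=3: 132.8 kHz, 133.6 kHz.
Within [38.3 kHz, 125.5 kHz]: 44 kHz, 44.8 kHz, 88.4 kHz, 89.2 kHz.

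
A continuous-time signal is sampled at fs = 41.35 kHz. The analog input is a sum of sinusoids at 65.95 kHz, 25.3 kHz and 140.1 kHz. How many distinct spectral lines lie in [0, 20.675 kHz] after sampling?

2

fs/2 = 20.675 kHz.
65.95 kHz mod fs = 24.6 kHz.
24.6 kHz > fs/2 = 20.675 kHz, folds to fs − 24.6 kHz = 16.75 kHz.
25.3 kHz > fs/2 = 20.675 kHz, folds to fs − 25.3 kHz = 16.05 kHz.
140.1 kHz mod fs = 16.05 kHz.
16.05 kHz ≤ fs/2 = 20.675 kHz, appears at 16.05 kHz.
Distinct values: {16.05 kHz, 16.75 kHz} → 2.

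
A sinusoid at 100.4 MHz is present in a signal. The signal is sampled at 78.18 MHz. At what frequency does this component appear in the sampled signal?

100.4 MHz mod fs = 22.22 MHz.
22.22 MHz ≤ fs/2 = 39.09 MHz, appears at 22.22 MHz.

22.22 MHz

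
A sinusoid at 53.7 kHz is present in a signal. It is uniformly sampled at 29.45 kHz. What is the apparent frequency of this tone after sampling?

5.2 kHz

53.7 kHz mod fs = 24.25 kHz.
24.25 kHz > fs/2 = 14.725 kHz, folds to fs − 24.25 kHz = 5.2 kHz.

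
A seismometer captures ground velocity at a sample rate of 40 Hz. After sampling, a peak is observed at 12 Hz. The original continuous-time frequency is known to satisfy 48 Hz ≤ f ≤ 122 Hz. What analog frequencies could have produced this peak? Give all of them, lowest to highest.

Frequencies that alias to 12 Hz are k·fs ± 12 Hz for integer k ≥ 0.
k=0: 12 Hz.
k=1: 28 Hz, 52 Hz.
k=2: 68 Hz, 92 Hz.
k=3: 108 Hz, 132 Hz.
k=4: 148 Hz, 172 Hz.
Within [48 Hz, 122 Hz]: 52 Hz, 68 Hz, 92 Hz, 108 Hz.

52 Hz, 68 Hz, 92 Hz, 108 Hz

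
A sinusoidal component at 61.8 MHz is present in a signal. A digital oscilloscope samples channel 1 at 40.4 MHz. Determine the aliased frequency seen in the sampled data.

61.8 MHz mod fs = 21.4 MHz.
21.4 MHz > fs/2 = 20.2 MHz, folds to fs − 21.4 MHz = 19 MHz.

19 MHz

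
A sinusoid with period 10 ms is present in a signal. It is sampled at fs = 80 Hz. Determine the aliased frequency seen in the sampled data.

T = 10 ms → f = 1/T = 100 Hz.
100 Hz mod fs = 20 Hz.
20 Hz ≤ fs/2 = 40 Hz, appears at 20 Hz.

20 Hz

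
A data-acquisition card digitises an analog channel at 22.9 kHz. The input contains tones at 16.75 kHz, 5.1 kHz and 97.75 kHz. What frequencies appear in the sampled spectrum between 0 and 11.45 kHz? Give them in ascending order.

5.1 kHz, 6.15 kHz

fs/2 = 11.45 kHz.
16.75 kHz > fs/2 = 11.45 kHz, folds to fs − 16.75 kHz = 6.15 kHz.
5.1 kHz ≤ fs/2 = 11.45 kHz, passes unchanged.
97.75 kHz mod fs = 6.15 kHz.
6.15 kHz ≤ fs/2 = 11.45 kHz, appears at 6.15 kHz.
Distinct values: {5.1 kHz, 6.15 kHz}.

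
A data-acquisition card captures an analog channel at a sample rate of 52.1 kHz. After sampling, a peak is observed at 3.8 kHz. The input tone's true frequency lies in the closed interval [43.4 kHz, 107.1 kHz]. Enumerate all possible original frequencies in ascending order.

Frequencies that alias to 3.8 kHz are k·fs ± 3.8 kHz for integer k ≥ 0.
k=0: 3.8 kHz.
k=1: 48.3 kHz, 55.9 kHz.
k=2: 100.4 kHz, 108 kHz.
k=3: 152.5 kHz, 160.1 kHz.
Within [43.4 kHz, 107.1 kHz]: 48.3 kHz, 55.9 kHz, 100.4 kHz.

48.3 kHz, 55.9 kHz, 100.4 kHz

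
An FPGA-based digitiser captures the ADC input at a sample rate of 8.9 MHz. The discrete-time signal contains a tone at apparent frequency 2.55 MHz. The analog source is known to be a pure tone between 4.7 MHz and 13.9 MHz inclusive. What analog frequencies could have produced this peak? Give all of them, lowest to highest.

6.35 MHz, 11.45 MHz

Frequencies that alias to 2.55 MHz are k·fs ± 2.55 MHz for integer k ≥ 0.
k=0: 2.55 MHz.
k=1: 6.35 MHz, 11.45 MHz.
k=2: 15.25 MHz, 20.35 MHz.
Within [4.7 MHz, 13.9 MHz]: 6.35 MHz, 11.45 MHz.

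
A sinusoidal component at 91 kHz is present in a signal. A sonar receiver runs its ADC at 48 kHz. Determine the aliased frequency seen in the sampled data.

91 kHz mod fs = 43 kHz.
43 kHz > fs/2 = 24 kHz, folds to fs − 43 kHz = 5 kHz.

5 kHz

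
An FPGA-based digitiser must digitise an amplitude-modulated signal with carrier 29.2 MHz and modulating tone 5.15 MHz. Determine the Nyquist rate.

AM sidebands sit at fc ± fm = 24.05 MHz and 34.35 MHz.
Highest-frequency component: 34.35 MHz.
Nyquist rate = 2 × 34.35 MHz = 68.7 MHz.

68.7 MHz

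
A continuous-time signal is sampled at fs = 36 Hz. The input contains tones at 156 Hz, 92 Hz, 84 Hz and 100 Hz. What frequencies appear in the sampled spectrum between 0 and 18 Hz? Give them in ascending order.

fs/2 = 18 Hz.
156 Hz mod fs = 12 Hz.
12 Hz ≤ fs/2 = 18 Hz, appears at 12 Hz.
92 Hz mod fs = 20 Hz.
20 Hz > fs/2 = 18 Hz, folds to fs − 20 Hz = 16 Hz.
84 Hz mod fs = 12 Hz.
12 Hz ≤ fs/2 = 18 Hz, appears at 12 Hz.
100 Hz mod fs = 28 Hz.
28 Hz > fs/2 = 18 Hz, folds to fs − 28 Hz = 8 Hz.
Distinct values: {8 Hz, 12 Hz, 16 Hz}.

8 Hz, 12 Hz, 16 Hz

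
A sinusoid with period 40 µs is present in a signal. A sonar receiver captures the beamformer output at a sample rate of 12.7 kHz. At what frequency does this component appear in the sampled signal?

0.4 kHz

T = 40 µs → f = 1/T = 25 kHz.
25 kHz mod fs = 12.3 kHz.
12.3 kHz > fs/2 = 6.35 kHz, folds to fs − 12.3 kHz = 0.4 kHz.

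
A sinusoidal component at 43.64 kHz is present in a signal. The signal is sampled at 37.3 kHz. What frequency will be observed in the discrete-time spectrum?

6.34 kHz

43.64 kHz mod fs = 6.34 kHz.
6.34 kHz ≤ fs/2 = 18.65 kHz, appears at 6.34 kHz.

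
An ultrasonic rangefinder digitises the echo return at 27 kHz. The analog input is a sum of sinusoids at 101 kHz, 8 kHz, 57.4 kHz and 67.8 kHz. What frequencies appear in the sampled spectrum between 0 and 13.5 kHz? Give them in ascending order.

fs/2 = 13.5 kHz.
101 kHz mod fs = 20 kHz.
20 kHz > fs/2 = 13.5 kHz, folds to fs − 20 kHz = 7 kHz.
8 kHz ≤ fs/2 = 13.5 kHz, passes unchanged.
57.4 kHz mod fs = 3.4 kHz.
3.4 kHz ≤ fs/2 = 13.5 kHz, appears at 3.4 kHz.
67.8 kHz mod fs = 13.8 kHz.
13.8 kHz > fs/2 = 13.5 kHz, folds to fs − 13.8 kHz = 13.2 kHz.
Distinct values: {3.4 kHz, 7 kHz, 8 kHz, 13.2 kHz}.

3.4 kHz, 7 kHz, 8 kHz, 13.2 kHz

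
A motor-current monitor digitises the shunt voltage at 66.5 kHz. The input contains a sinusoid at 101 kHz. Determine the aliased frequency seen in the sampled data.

32 kHz

101 kHz mod fs = 34.5 kHz.
34.5 kHz > fs/2 = 33.25 kHz, folds to fs − 34.5 kHz = 32 kHz.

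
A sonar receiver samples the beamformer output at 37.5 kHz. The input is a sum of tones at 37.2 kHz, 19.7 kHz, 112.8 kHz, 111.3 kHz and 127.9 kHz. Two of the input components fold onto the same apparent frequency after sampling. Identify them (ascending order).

37.2 kHz, 112.8 kHz

fs/2 = 18.75 kHz.
37.2 kHz > fs/2 = 18.75 kHz, folds to fs − 37.2 kHz = 0.3 kHz.
19.7 kHz > fs/2 = 18.75 kHz, folds to fs − 19.7 kHz = 17.8 kHz.
112.8 kHz mod fs = 0.3 kHz.
0.3 kHz ≤ fs/2 = 18.75 kHz, appears at 0.3 kHz.
111.3 kHz mod fs = 36.3 kHz.
36.3 kHz > fs/2 = 18.75 kHz, folds to fs − 36.3 kHz = 1.2 kHz.
127.9 kHz mod fs = 15.4 kHz.
15.4 kHz ≤ fs/2 = 18.75 kHz, appears at 15.4 kHz.
37.2 kHz and 112.8 kHz both map to 0.3 kHz.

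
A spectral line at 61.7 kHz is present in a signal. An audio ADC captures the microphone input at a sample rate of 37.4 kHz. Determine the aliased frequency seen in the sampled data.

13.1 kHz

61.7 kHz mod fs = 24.3 kHz.
24.3 kHz > fs/2 = 18.7 kHz, folds to fs − 24.3 kHz = 13.1 kHz.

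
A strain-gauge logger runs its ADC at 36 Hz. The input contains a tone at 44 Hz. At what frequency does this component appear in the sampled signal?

8 Hz

44 Hz mod fs = 8 Hz.
8 Hz ≤ fs/2 = 18 Hz, appears at 8 Hz.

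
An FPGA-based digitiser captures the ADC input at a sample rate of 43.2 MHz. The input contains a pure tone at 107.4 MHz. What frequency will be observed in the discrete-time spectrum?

107.4 MHz mod fs = 21 MHz.
21 MHz ≤ fs/2 = 21.6 MHz, appears at 21 MHz.

21 MHz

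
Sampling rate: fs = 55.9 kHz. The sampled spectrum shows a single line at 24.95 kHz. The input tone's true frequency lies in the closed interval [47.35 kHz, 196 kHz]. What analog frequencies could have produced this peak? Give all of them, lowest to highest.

80.85 kHz, 86.85 kHz, 136.75 kHz, 142.75 kHz, 192.65 kHz

Frequencies that alias to 24.95 kHz are k·fs ± 24.95 kHz for integer k ≥ 0.
k=0: 24.95 kHz.
k=1: 30.95 kHz, 80.85 kHz.
k=2: 86.85 kHz, 136.75 kHz.
k=3: 142.75 kHz, 192.65 kHz.
k=4: 198.65 kHz, 248.55 kHz.
Within [47.35 kHz, 196 kHz]: 80.85 kHz, 86.85 kHz, 136.75 kHz, 142.75 kHz, 192.65 kHz.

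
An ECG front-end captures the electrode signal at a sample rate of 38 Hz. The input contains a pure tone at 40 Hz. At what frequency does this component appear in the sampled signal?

2 Hz

40 Hz mod fs = 2 Hz.
2 Hz ≤ fs/2 = 19 Hz, appears at 2 Hz.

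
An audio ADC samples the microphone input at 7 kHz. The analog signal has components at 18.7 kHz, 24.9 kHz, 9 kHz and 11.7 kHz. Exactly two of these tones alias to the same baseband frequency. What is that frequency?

fs/2 = 3.5 kHz.
18.7 kHz mod fs = 4.7 kHz.
4.7 kHz > fs/2 = 3.5 kHz, folds to fs − 4.7 kHz = 2.3 kHz.
24.9 kHz mod fs = 3.9 kHz.
3.9 kHz > fs/2 = 3.5 kHz, folds to fs − 3.9 kHz = 3.1 kHz.
9 kHz mod fs = 2 kHz.
2 kHz ≤ fs/2 = 3.5 kHz, appears at 2 kHz.
11.7 kHz mod fs = 4.7 kHz.
4.7 kHz > fs/2 = 3.5 kHz, folds to fs − 4.7 kHz = 2.3 kHz.
11.7 kHz and 18.7 kHz both map to 2.3 kHz.

2.3 kHz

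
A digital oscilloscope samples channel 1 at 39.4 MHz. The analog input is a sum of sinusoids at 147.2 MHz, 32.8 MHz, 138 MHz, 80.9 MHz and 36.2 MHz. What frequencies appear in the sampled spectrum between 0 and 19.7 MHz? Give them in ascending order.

2.1 MHz, 3.2 MHz, 6.6 MHz, 10.4 MHz, 19.6 MHz

fs/2 = 19.7 MHz.
147.2 MHz mod fs = 29 MHz.
29 MHz > fs/2 = 19.7 MHz, folds to fs − 29 MHz = 10.4 MHz.
32.8 MHz > fs/2 = 19.7 MHz, folds to fs − 32.8 MHz = 6.6 MHz.
138 MHz mod fs = 19.8 MHz.
19.8 MHz > fs/2 = 19.7 MHz, folds to fs − 19.8 MHz = 19.6 MHz.
80.9 MHz mod fs = 2.1 MHz.
2.1 MHz ≤ fs/2 = 19.7 MHz, appears at 2.1 MHz.
36.2 MHz > fs/2 = 19.7 MHz, folds to fs − 36.2 MHz = 3.2 MHz.
Distinct values: {2.1 MHz, 3.2 MHz, 6.6 MHz, 10.4 MHz, 19.6 MHz}.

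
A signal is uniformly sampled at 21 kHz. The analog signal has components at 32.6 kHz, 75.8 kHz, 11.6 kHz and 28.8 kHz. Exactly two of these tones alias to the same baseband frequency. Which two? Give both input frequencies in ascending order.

11.6 kHz, 32.6 kHz

fs/2 = 10.5 kHz.
32.6 kHz mod fs = 11.6 kHz.
11.6 kHz > fs/2 = 10.5 kHz, folds to fs − 11.6 kHz = 9.4 kHz.
75.8 kHz mod fs = 12.8 kHz.
12.8 kHz > fs/2 = 10.5 kHz, folds to fs − 12.8 kHz = 8.2 kHz.
11.6 kHz > fs/2 = 10.5 kHz, folds to fs − 11.6 kHz = 9.4 kHz.
28.8 kHz mod fs = 7.8 kHz.
7.8 kHz ≤ fs/2 = 10.5 kHz, appears at 7.8 kHz.
11.6 kHz and 32.6 kHz both map to 9.4 kHz.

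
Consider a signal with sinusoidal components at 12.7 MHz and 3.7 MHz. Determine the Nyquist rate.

25.4 MHz

Highest-frequency component: 12.7 MHz.
Nyquist rate = 2 × 12.7 MHz = 25.4 MHz.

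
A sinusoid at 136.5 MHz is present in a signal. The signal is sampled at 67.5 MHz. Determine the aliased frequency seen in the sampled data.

136.5 MHz mod fs = 1.5 MHz.
1.5 MHz ≤ fs/2 = 33.75 MHz, appears at 1.5 MHz.

1.5 MHz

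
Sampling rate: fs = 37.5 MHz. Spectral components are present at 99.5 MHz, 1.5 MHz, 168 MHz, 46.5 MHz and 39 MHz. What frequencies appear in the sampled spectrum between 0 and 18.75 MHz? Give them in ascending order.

fs/2 = 18.75 MHz.
99.5 MHz mod fs = 24.5 MHz.
24.5 MHz > fs/2 = 18.75 MHz, folds to fs − 24.5 MHz = 13 MHz.
1.5 MHz ≤ fs/2 = 18.75 MHz, passes unchanged.
168 MHz mod fs = 18 MHz.
18 MHz ≤ fs/2 = 18.75 MHz, appears at 18 MHz.
46.5 MHz mod fs = 9 MHz.
9 MHz ≤ fs/2 = 18.75 MHz, appears at 9 MHz.
39 MHz mod fs = 1.5 MHz.
1.5 MHz ≤ fs/2 = 18.75 MHz, appears at 1.5 MHz.
Distinct values: {1.5 MHz, 9 MHz, 13 MHz, 18 MHz}.

1.5 MHz, 9 MHz, 13 MHz, 18 MHz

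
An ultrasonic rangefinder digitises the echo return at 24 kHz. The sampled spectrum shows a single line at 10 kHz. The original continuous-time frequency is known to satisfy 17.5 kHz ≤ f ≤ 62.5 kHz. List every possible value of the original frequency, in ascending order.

34 kHz, 38 kHz, 58 kHz, 62 kHz

Frequencies that alias to 10 kHz are k·fs ± 10 kHz for integer k ≥ 0.
k=0: 10 kHz.
k=1: 14 kHz, 34 kHz.
k=2: 38 kHz, 58 kHz.
k=3: 62 kHz, 82 kHz.
k=4: 86 kHz, 106 kHz.
Within [17.5 kHz, 62.5 kHz]: 34 kHz, 38 kHz, 58 kHz, 62 kHz.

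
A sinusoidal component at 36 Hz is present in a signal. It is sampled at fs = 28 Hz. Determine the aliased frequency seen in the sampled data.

8 Hz

36 Hz mod fs = 8 Hz.
8 Hz ≤ fs/2 = 14 Hz, appears at 8 Hz.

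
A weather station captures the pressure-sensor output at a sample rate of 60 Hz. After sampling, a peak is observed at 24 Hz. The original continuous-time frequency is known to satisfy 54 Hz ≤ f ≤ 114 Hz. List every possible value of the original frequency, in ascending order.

84 Hz, 96 Hz

Frequencies that alias to 24 Hz are k·fs ± 24 Hz for integer k ≥ 0.
k=0: 24 Hz.
k=1: 36 Hz, 84 Hz.
k=2: 96 Hz, 144 Hz.
k=3: 156 Hz, 204 Hz.
Within [54 Hz, 114 Hz]: 84 Hz, 96 Hz.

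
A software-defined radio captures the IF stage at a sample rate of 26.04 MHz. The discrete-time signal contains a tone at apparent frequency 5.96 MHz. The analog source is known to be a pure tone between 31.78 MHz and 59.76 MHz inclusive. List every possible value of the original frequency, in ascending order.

32 MHz, 46.12 MHz, 58.04 MHz

Frequencies that alias to 5.96 MHz are k·fs ± 5.96 MHz for integer k ≥ 0.
k=0: 5.96 MHz.
k=1: 20.08 MHz, 32 MHz.
k=2: 46.12 MHz, 58.04 MHz.
k=3: 72.16 MHz, 84.08 MHz.
Within [31.78 MHz, 59.76 MHz]: 32 MHz, 46.12 MHz, 58.04 MHz.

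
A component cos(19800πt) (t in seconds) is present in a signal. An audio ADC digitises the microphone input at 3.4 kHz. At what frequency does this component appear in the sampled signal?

0.3 kHz

ω = 19800π rad/s → f = ω/(2π) = 9900 Hz = 9.9 kHz.
9.9 kHz mod fs = 3.1 kHz.
3.1 kHz > fs/2 = 1.7 kHz, folds to fs − 3.1 kHz = 0.3 kHz.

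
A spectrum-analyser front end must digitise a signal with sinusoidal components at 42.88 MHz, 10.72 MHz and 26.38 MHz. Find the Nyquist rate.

85.76 MHz

Highest-frequency component: 42.88 MHz.
Nyquist rate = 2 × 42.88 MHz = 85.76 MHz.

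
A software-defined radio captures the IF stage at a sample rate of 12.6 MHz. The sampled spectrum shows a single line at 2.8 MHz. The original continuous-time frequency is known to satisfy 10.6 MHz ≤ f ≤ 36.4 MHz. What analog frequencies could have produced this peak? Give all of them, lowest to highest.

15.4 MHz, 22.4 MHz, 28 MHz, 35 MHz

Frequencies that alias to 2.8 MHz are k·fs ± 2.8 MHz for integer k ≥ 0.
k=0: 2.8 MHz.
k=1: 9.8 MHz, 15.4 MHz.
k=2: 22.4 MHz, 28 MHz.
k=3: 35 MHz, 40.6 MHz.
k=4: 47.6 MHz, 53.2 MHz.
Within [10.6 MHz, 36.4 MHz]: 15.4 MHz, 22.4 MHz, 28 MHz, 35 MHz.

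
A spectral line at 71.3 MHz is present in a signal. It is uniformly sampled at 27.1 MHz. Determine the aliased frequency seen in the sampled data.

71.3 MHz mod fs = 17.1 MHz.
17.1 MHz > fs/2 = 13.55 MHz, folds to fs − 17.1 MHz = 10 MHz.

10 MHz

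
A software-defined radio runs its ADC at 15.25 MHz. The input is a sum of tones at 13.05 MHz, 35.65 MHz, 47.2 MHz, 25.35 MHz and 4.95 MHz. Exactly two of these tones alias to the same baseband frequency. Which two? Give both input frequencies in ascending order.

25.35 MHz, 35.65 MHz

fs/2 = 7.625 MHz.
13.05 MHz > fs/2 = 7.625 MHz, folds to fs − 13.05 MHz = 2.2 MHz.
35.65 MHz mod fs = 5.15 MHz.
5.15 MHz ≤ fs/2 = 7.625 MHz, appears at 5.15 MHz.
47.2 MHz mod fs = 1.45 MHz.
1.45 MHz ≤ fs/2 = 7.625 MHz, appears at 1.45 MHz.
25.35 MHz mod fs = 10.1 MHz.
10.1 MHz > fs/2 = 7.625 MHz, folds to fs − 10.1 MHz = 5.15 MHz.
4.95 MHz ≤ fs/2 = 7.625 MHz, passes unchanged.
25.35 MHz and 35.65 MHz both map to 5.15 MHz.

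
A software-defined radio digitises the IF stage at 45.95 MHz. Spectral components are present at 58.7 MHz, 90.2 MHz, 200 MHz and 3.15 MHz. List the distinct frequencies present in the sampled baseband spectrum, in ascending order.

fs/2 = 22.975 MHz.
58.7 MHz mod fs = 12.75 MHz.
12.75 MHz ≤ fs/2 = 22.975 MHz, appears at 12.75 MHz.
90.2 MHz mod fs = 44.25 MHz.
44.25 MHz > fs/2 = 22.975 MHz, folds to fs − 44.25 MHz = 1.7 MHz.
200 MHz mod fs = 16.2 MHz.
16.2 MHz ≤ fs/2 = 22.975 MHz, appears at 16.2 MHz.
3.15 MHz ≤ fs/2 = 22.975 MHz, passes unchanged.
Distinct values: {1.7 MHz, 3.15 MHz, 12.75 MHz, 16.2 MHz}.

1.7 MHz, 3.15 MHz, 12.75 MHz, 16.2 MHz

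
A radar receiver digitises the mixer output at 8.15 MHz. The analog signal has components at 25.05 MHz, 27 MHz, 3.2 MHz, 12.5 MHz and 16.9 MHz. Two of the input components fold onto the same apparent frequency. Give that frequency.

0.6 MHz

fs/2 = 4.075 MHz.
25.05 MHz mod fs = 0.6 MHz.
0.6 MHz ≤ fs/2 = 4.075 MHz, appears at 0.6 MHz.
27 MHz mod fs = 2.55 MHz.
2.55 MHz ≤ fs/2 = 4.075 MHz, appears at 2.55 MHz.
3.2 MHz ≤ fs/2 = 4.075 MHz, passes unchanged.
12.5 MHz mod fs = 4.35 MHz.
4.35 MHz > fs/2 = 4.075 MHz, folds to fs − 4.35 MHz = 3.8 MHz.
16.9 MHz mod fs = 0.6 MHz.
0.6 MHz ≤ fs/2 = 4.075 MHz, appears at 0.6 MHz.
16.9 MHz and 25.05 MHz both map to 0.6 MHz.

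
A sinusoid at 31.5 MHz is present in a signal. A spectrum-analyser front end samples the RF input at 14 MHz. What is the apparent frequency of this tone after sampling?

3.5 MHz

31.5 MHz mod fs = 3.5 MHz.
3.5 MHz ≤ fs/2 = 7 MHz, appears at 3.5 MHz.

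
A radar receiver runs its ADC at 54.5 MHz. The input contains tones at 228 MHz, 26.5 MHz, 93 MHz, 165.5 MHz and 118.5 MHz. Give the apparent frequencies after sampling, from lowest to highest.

fs/2 = 27.25 MHz.
228 MHz mod fs = 10 MHz.
10 MHz ≤ fs/2 = 27.25 MHz, appears at 10 MHz.
26.5 MHz ≤ fs/2 = 27.25 MHz, passes unchanged.
93 MHz mod fs = 38.5 MHz.
38.5 MHz > fs/2 = 27.25 MHz, folds to fs − 38.5 MHz = 16 MHz.
165.5 MHz mod fs = 2 MHz.
2 MHz ≤ fs/2 = 27.25 MHz, appears at 2 MHz.
118.5 MHz mod fs = 9.5 MHz.
9.5 MHz ≤ fs/2 = 27.25 MHz, appears at 9.5 MHz.
Distinct values: {2 MHz, 9.5 MHz, 10 MHz, 16 MHz, 26.5 MHz}.

2 MHz, 9.5 MHz, 10 MHz, 16 MHz, 26.5 MHz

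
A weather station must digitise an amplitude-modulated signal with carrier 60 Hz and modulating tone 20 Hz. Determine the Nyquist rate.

AM sidebands sit at fc ± fm = 40 Hz and 80 Hz.
Highest-frequency component: 80 Hz.
Nyquist rate = 2 × 80 Hz = 160 Hz.

160 Hz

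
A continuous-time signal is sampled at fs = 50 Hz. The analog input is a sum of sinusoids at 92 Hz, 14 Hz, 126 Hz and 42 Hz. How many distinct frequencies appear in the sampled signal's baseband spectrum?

fs/2 = 25 Hz.
92 Hz mod fs = 42 Hz.
42 Hz > fs/2 = 25 Hz, folds to fs − 42 Hz = 8 Hz.
14 Hz ≤ fs/2 = 25 Hz, passes unchanged.
126 Hz mod fs = 26 Hz.
26 Hz > fs/2 = 25 Hz, folds to fs − 26 Hz = 24 Hz.
42 Hz > fs/2 = 25 Hz, folds to fs − 42 Hz = 8 Hz.
Distinct values: {8 Hz, 14 Hz, 24 Hz} → 3.

3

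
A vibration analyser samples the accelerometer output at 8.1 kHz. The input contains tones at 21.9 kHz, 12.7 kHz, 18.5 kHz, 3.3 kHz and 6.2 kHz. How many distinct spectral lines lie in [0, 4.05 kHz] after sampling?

fs/2 = 4.05 kHz.
21.9 kHz mod fs = 5.7 kHz.
5.7 kHz > fs/2 = 4.05 kHz, folds to fs − 5.7 kHz = 2.4 kHz.
12.7 kHz mod fs = 4.6 kHz.
4.6 kHz > fs/2 = 4.05 kHz, folds to fs − 4.6 kHz = 3.5 kHz.
18.5 kHz mod fs = 2.3 kHz.
2.3 kHz ≤ fs/2 = 4.05 kHz, appears at 2.3 kHz.
3.3 kHz ≤ fs/2 = 4.05 kHz, passes unchanged.
6.2 kHz > fs/2 = 4.05 kHz, folds to fs − 6.2 kHz = 1.9 kHz.
Distinct values: {1.9 kHz, 2.3 kHz, 2.4 kHz, 3.3 kHz, 3.5 kHz} → 5.

5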